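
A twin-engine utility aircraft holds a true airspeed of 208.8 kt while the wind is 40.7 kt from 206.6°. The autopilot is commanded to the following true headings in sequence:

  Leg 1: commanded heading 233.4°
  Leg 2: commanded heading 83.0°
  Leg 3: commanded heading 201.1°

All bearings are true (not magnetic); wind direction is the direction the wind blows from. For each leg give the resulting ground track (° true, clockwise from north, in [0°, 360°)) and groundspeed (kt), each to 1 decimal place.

Leg 1: heading 233.4°; drift +6.1° → track 239.5°, groundspeed 173.4 kt
Leg 2: heading 83.0°; drift -8.3° → track 74.7°, groundspeed 233.8 kt
Leg 3: heading 201.1°; drift -1.3° → track 199.8°, groundspeed 168.3 kt

Leg 1: track=239.5°, groundspeed=173.4 kt
Leg 2: track=74.7°, groundspeed=233.8 kt
Leg 3: track=199.8°, groundspeed=168.3 kt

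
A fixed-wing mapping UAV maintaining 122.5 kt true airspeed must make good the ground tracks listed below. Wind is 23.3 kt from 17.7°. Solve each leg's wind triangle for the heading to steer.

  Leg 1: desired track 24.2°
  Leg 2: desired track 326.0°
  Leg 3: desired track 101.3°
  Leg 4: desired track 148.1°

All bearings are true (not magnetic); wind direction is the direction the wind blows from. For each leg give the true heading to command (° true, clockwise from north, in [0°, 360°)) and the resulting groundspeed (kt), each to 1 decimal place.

Leg 1: heading=23.0°, groundspeed=99.3 kt
Leg 2: heading=334.6°, groundspeed=106.7 kt
Leg 3: heading=90.4°, groundspeed=117.7 kt
Leg 4: heading=139.8°, groundspeed=136.3 kt

Leg 1: desired track 24.2°; wind correction -1.2° → command heading 23.0°, groundspeed 99.3 kt
Leg 2: desired track 326.0°; wind correction +8.6° → command heading 334.6°, groundspeed 106.7 kt
Leg 3: desired track 101.3°; wind correction -10.9° → command heading 90.4°, groundspeed 117.7 kt
Leg 4: desired track 148.1°; wind correction -8.3° → command heading 139.8°, groundspeed 136.3 kt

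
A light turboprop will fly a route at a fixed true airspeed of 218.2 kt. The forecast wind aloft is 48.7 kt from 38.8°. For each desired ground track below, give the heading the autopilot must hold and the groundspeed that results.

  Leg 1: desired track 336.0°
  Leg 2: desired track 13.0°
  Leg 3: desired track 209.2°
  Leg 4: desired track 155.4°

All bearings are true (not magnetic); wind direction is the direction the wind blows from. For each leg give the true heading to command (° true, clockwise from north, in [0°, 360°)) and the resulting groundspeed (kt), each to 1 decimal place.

Leg 1: heading=347.4°, groundspeed=191.6 kt
Leg 2: heading=18.6°, groundspeed=173.3 kt
Leg 3: heading=207.1°, groundspeed=266.1 kt
Leg 4: heading=143.9°, groundspeed=235.6 kt

Leg 1: desired track 336.0°; wind correction +11.4° → command heading 347.4°, groundspeed 191.6 kt
Leg 2: desired track 13.0°; wind correction +5.6° → command heading 18.6°, groundspeed 173.3 kt
Leg 3: desired track 209.2°; wind correction -2.1° → command heading 207.1°, groundspeed 266.1 kt
Leg 4: desired track 155.4°; wind correction -11.5° → command heading 143.9°, groundspeed 235.6 kt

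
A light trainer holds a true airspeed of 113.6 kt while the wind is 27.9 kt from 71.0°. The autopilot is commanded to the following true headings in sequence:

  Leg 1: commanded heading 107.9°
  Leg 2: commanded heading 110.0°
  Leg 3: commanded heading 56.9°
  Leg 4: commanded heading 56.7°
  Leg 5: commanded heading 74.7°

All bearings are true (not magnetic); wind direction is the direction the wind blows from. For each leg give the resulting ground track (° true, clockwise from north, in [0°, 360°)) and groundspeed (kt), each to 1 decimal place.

Leg 1: heading 107.9°; drift +10.4° → track 118.3°, groundspeed 92.8 kt
Leg 2: heading 110.0°; drift +10.8° → track 120.8°, groundspeed 93.6 kt
Leg 3: heading 56.9°; drift -4.5° → track 52.4°, groundspeed 86.8 kt
Leg 4: heading 56.7°; drift -4.6° → track 52.1°, groundspeed 86.8 kt
Leg 5: heading 74.7°; drift +1.2° → track 75.9°, groundspeed 85.8 kt

Leg 1: track=118.3°, groundspeed=92.8 kt
Leg 2: track=120.8°, groundspeed=93.6 kt
Leg 3: track=52.4°, groundspeed=86.8 kt
Leg 4: track=52.1°, groundspeed=86.8 kt
Leg 5: track=75.9°, groundspeed=85.8 kt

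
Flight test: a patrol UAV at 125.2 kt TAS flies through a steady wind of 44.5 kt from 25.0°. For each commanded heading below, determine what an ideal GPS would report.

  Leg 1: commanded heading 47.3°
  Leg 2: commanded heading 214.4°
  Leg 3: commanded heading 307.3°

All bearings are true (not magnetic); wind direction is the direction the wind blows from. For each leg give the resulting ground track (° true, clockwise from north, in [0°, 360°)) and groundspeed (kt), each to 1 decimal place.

Leg 1: track=58.7°, groundspeed=85.7 kt
Leg 2: track=211.9°, groundspeed=169.3 kt
Leg 3: track=286.7°, groundspeed=123.6 kt

Leg 1: heading 47.3°; drift +11.4° → track 58.7°, groundspeed 85.7 kt
Leg 2: heading 214.4°; drift -2.5° → track 211.9°, groundspeed 169.3 kt
Leg 3: heading 307.3°; drift -20.6° → track 286.7°, groundspeed 123.6 kt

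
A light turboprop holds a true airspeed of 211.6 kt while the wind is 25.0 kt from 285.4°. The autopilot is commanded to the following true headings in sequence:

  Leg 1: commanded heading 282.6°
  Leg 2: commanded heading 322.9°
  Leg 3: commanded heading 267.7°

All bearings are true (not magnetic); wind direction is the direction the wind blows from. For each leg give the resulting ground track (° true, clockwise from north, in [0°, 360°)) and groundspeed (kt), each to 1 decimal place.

Leg 1: track=282.2°, groundspeed=186.6 kt
Leg 2: track=327.4°, groundspeed=192.4 kt
Leg 3: track=265.4°, groundspeed=187.9 kt

Leg 1: heading 282.6°; drift -0.4° → track 282.2°, groundspeed 186.6 kt
Leg 2: heading 322.9°; drift +4.5° → track 327.4°, groundspeed 192.4 kt
Leg 3: heading 267.7°; drift -2.3° → track 265.4°, groundspeed 187.9 kt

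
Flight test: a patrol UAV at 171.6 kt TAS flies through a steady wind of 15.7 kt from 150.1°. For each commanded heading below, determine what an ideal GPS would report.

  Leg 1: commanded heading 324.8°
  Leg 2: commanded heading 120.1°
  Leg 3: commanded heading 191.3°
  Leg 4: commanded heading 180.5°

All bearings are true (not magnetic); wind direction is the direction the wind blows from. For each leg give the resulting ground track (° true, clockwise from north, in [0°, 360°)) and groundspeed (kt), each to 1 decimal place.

Leg 1: track=325.2°, groundspeed=187.2 kt
Leg 2: track=117.3°, groundspeed=158.2 kt
Leg 3: track=195.0°, groundspeed=160.1 kt
Leg 4: track=183.4°, groundspeed=158.3 kt

Leg 1: heading 324.8°; drift +0.4° → track 325.2°, groundspeed 187.2 kt
Leg 2: heading 120.1°; drift -2.8° → track 117.3°, groundspeed 158.2 kt
Leg 3: heading 191.3°; drift +3.7° → track 195.0°, groundspeed 160.1 kt
Leg 4: heading 180.5°; drift +2.9° → track 183.4°, groundspeed 158.3 kt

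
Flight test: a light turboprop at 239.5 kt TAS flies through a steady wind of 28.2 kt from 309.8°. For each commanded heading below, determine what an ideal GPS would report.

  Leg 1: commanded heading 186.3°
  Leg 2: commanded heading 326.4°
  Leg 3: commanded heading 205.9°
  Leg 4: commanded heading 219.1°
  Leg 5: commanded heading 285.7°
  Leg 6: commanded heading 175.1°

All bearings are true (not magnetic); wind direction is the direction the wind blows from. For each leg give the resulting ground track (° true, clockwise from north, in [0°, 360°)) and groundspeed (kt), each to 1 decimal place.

Leg 1: heading 186.3°; drift -5.3° → track 181.0°, groundspeed 256.1 kt
Leg 2: heading 326.4°; drift +2.2° → track 328.6°, groundspeed 212.6 kt
Leg 3: heading 205.9°; drift -6.3° → track 199.6°, groundspeed 247.8 kt
Leg 4: heading 219.1°; drift -6.7° → track 212.4°, groundspeed 241.5 kt
Leg 5: heading 285.7°; drift -3.1° → track 282.6°, groundspeed 214.1 kt
Leg 6: heading 175.1°; drift -4.4° → track 170.7°, groundspeed 260.1 kt

Leg 1: track=181.0°, groundspeed=256.1 kt
Leg 2: track=328.6°, groundspeed=212.6 kt
Leg 3: track=199.6°, groundspeed=247.8 kt
Leg 4: track=212.4°, groundspeed=241.5 kt
Leg 5: track=282.6°, groundspeed=214.1 kt
Leg 6: track=170.7°, groundspeed=260.1 kt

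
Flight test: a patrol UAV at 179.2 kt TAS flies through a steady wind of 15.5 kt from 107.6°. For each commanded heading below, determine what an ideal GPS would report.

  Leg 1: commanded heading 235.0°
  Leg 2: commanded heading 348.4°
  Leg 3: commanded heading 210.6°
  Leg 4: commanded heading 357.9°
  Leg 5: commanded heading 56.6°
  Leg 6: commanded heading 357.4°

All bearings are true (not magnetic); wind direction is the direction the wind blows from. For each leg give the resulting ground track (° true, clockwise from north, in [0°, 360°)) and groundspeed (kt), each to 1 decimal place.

Leg 1: heading 235.0°; drift +3.7° → track 238.7°, groundspeed 189.0 kt
Leg 2: heading 348.4°; drift -4.1° → track 344.3°, groundspeed 187.3 kt
Leg 3: heading 210.6°; drift +4.7° → track 215.3°, groundspeed 183.3 kt
Leg 4: heading 357.9°; drift -4.5° → track 353.4°, groundspeed 185.0 kt
Leg 5: heading 56.6°; drift -4.1° → track 52.5°, groundspeed 169.9 kt
Leg 6: heading 357.4°; drift -4.5° → track 352.9°, groundspeed 185.1 kt

Leg 1: track=238.7°, groundspeed=189.0 kt
Leg 2: track=344.3°, groundspeed=187.3 kt
Leg 3: track=215.3°, groundspeed=183.3 kt
Leg 4: track=353.4°, groundspeed=185.0 kt
Leg 5: track=52.5°, groundspeed=169.9 kt
Leg 6: track=352.9°, groundspeed=185.1 kt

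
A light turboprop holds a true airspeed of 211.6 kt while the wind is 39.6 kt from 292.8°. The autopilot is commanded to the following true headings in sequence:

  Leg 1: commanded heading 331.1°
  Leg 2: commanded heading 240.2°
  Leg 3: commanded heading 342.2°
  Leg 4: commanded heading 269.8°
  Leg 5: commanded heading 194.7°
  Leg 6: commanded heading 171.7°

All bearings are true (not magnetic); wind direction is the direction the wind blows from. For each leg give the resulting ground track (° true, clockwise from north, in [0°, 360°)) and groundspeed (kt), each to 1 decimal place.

Leg 1: track=338.8°, groundspeed=182.2 kt
Leg 2: track=230.7°, groundspeed=190.2 kt
Leg 3: track=351.4°, groundspeed=188.2 kt
Leg 4: track=264.8°, groundspeed=175.8 kt
Leg 5: track=184.5°, groundspeed=220.7 kt
Leg 6: track=163.4°, groundspeed=234.5 kt

Leg 1: heading 331.1°; drift +7.7° → track 338.8°, groundspeed 182.2 kt
Leg 2: heading 240.2°; drift -9.5° → track 230.7°, groundspeed 190.2 kt
Leg 3: heading 342.2°; drift +9.2° → track 351.4°, groundspeed 188.2 kt
Leg 4: heading 269.8°; drift -5.0° → track 264.8°, groundspeed 175.8 kt
Leg 5: heading 194.7°; drift -10.2° → track 184.5°, groundspeed 220.7 kt
Leg 6: heading 171.7°; drift -8.3° → track 163.4°, groundspeed 234.5 kt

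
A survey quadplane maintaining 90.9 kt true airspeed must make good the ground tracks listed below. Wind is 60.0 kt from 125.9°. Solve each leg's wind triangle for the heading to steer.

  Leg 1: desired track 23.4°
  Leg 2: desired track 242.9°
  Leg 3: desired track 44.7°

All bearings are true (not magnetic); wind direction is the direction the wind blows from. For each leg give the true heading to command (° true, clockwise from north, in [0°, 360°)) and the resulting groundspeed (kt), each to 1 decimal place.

Leg 1: desired track 23.4°; wind correction +40.1° → command heading 63.5°, groundspeed 82.5 kt
Leg 2: desired track 242.9°; wind correction -36.0° → command heading 206.9°, groundspeed 100.8 kt
Leg 3: desired track 44.7°; wind correction +40.7° → command heading 85.4°, groundspeed 59.7 kt

Leg 1: heading=63.5°, groundspeed=82.5 kt
Leg 2: heading=206.9°, groundspeed=100.8 kt
Leg 3: heading=85.4°, groundspeed=59.7 kt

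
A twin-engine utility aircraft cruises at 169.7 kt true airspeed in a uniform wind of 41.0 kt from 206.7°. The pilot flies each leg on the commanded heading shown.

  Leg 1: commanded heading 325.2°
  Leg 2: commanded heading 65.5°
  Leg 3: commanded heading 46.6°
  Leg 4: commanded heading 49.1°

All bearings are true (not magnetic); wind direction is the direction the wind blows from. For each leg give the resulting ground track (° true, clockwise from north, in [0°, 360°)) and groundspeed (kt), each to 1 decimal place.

Leg 1: heading 325.2°; drift +10.8° → track 336.0°, groundspeed 192.7 kt
Leg 2: heading 65.5°; drift -7.3° → track 58.2°, groundspeed 203.3 kt
Leg 3: heading 46.6°; drift -3.8° → track 42.8°, groundspeed 208.7 kt
Leg 4: heading 49.1°; drift -4.3° → track 44.8°, groundspeed 208.2 kt

Leg 1: track=336.0°, groundspeed=192.7 kt
Leg 2: track=58.2°, groundspeed=203.3 kt
Leg 3: track=42.8°, groundspeed=208.7 kt
Leg 4: track=44.8°, groundspeed=208.2 kt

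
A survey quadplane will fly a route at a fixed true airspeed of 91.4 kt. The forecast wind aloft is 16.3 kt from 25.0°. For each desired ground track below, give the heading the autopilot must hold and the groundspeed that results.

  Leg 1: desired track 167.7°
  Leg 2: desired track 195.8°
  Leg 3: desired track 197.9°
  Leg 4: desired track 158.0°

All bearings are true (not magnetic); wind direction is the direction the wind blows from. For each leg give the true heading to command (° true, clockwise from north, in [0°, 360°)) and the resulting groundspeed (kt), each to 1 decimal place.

Leg 1: desired track 167.7°; wind correction -6.2° → command heading 161.5°, groundspeed 103.8 kt
Leg 2: desired track 195.8°; wind correction -1.6° → command heading 194.2°, groundspeed 107.5 kt
Leg 3: desired track 197.9°; wind correction -1.3° → command heading 196.6°, groundspeed 107.6 kt
Leg 4: desired track 158.0°; wind correction -7.5° → command heading 150.5°, groundspeed 101.7 kt

Leg 1: heading=161.5°, groundspeed=103.8 kt
Leg 2: heading=194.2°, groundspeed=107.5 kt
Leg 3: heading=196.6°, groundspeed=107.6 kt
Leg 4: heading=150.5°, groundspeed=101.7 kt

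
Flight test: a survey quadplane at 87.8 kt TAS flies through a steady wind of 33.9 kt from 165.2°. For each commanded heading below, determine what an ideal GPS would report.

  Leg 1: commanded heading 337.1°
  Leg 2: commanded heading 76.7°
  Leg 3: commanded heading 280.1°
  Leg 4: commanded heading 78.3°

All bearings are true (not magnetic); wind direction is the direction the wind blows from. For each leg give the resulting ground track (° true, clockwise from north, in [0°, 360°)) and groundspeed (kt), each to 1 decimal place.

Leg 1: track=339.4°, groundspeed=121.5 kt
Leg 2: track=55.4°, groundspeed=93.3 kt
Leg 3: track=296.9°, groundspeed=106.6 kt
Leg 4: track=56.8°, groundspeed=92.4 kt

Leg 1: heading 337.1°; drift +2.3° → track 339.4°, groundspeed 121.5 kt
Leg 2: heading 76.7°; drift -21.3° → track 55.4°, groundspeed 93.3 kt
Leg 3: heading 280.1°; drift +16.8° → track 296.9°, groundspeed 106.6 kt
Leg 4: heading 78.3°; drift -21.5° → track 56.8°, groundspeed 92.4 kt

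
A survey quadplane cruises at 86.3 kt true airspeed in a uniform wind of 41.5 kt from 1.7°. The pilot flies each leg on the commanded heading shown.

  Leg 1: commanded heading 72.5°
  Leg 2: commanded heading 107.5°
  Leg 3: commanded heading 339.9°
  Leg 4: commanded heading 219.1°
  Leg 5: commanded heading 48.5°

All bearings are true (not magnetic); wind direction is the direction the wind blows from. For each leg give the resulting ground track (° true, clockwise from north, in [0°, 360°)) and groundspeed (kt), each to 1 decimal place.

Leg 1: heading 72.5°; drift +28.3° → track 100.8°, groundspeed 82.5 kt
Leg 2: heading 107.5°; drift +22.3° → track 129.8°, groundspeed 105.5 kt
Leg 3: heading 339.9°; drift -17.9° → track 322.0°, groundspeed 50.2 kt
Leg 4: heading 219.1°; drift -11.9° → track 207.2°, groundspeed 121.9 kt
Leg 5: heading 48.5°; drift +27.6° → track 76.1°, groundspeed 65.3 kt

Leg 1: track=100.8°, groundspeed=82.5 kt
Leg 2: track=129.8°, groundspeed=105.5 kt
Leg 3: track=322.0°, groundspeed=50.2 kt
Leg 4: track=207.2°, groundspeed=121.9 kt
Leg 5: track=76.1°, groundspeed=65.3 kt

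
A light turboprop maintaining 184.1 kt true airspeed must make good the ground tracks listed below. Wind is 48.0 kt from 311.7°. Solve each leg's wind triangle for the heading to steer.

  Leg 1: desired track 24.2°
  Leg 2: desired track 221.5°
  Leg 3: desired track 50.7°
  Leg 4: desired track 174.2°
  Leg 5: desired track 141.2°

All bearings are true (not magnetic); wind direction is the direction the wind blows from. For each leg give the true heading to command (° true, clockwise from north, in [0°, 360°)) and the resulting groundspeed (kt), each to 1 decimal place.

Leg 1: heading=9.8°, groundspeed=163.9 kt
Leg 2: heading=236.6°, groundspeed=177.9 kt
Leg 3: heading=35.8°, groundspeed=185.4 kt
Leg 4: heading=184.3°, groundspeed=216.6 kt
Leg 5: heading=143.7°, groundspeed=231.3 kt

Leg 1: desired track 24.2°; wind correction -14.4° → command heading 9.8°, groundspeed 163.9 kt
Leg 2: desired track 221.5°; wind correction +15.1° → command heading 236.6°, groundspeed 177.9 kt
Leg 3: desired track 50.7°; wind correction -14.9° → command heading 35.8°, groundspeed 185.4 kt
Leg 4: desired track 174.2°; wind correction +10.1° → command heading 184.3°, groundspeed 216.6 kt
Leg 5: desired track 141.2°; wind correction +2.5° → command heading 143.7°, groundspeed 231.3 kt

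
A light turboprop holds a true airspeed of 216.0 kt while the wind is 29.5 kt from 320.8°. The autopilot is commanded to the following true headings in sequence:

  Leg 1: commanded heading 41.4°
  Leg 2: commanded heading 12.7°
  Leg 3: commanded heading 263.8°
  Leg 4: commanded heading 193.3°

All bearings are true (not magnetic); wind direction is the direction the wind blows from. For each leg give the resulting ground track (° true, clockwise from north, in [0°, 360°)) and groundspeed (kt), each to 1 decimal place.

Leg 1: track=49.2°, groundspeed=213.2 kt
Leg 2: track=19.4°, groundspeed=199.2 kt
Leg 3: track=256.7°, groundspeed=201.5 kt
Leg 4: track=187.6°, groundspeed=235.1 kt

Leg 1: heading 41.4°; drift +7.8° → track 49.2°, groundspeed 213.2 kt
Leg 2: heading 12.7°; drift +6.7° → track 19.4°, groundspeed 199.2 kt
Leg 3: heading 263.8°; drift -7.1° → track 256.7°, groundspeed 201.5 kt
Leg 4: heading 193.3°; drift -5.7° → track 187.6°, groundspeed 235.1 kt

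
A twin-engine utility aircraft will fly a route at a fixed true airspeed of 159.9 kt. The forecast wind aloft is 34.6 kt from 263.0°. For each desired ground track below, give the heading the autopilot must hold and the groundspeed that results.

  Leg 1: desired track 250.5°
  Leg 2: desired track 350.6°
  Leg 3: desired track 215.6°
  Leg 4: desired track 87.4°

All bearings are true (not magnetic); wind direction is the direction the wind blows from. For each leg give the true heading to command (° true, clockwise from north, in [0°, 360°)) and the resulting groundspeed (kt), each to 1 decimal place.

Leg 1: heading=253.2°, groundspeed=125.9 kt
Leg 2: heading=338.1°, groundspeed=154.7 kt
Leg 3: heading=224.8°, groundspeed=134.4 kt
Leg 4: heading=88.4°, groundspeed=194.4 kt

Leg 1: desired track 250.5°; wind correction +2.7° → command heading 253.2°, groundspeed 125.9 kt
Leg 2: desired track 350.6°; wind correction -12.5° → command heading 338.1°, groundspeed 154.7 kt
Leg 3: desired track 215.6°; wind correction +9.2° → command heading 224.8°, groundspeed 134.4 kt
Leg 4: desired track 87.4°; wind correction +1.0° → command heading 88.4°, groundspeed 194.4 kt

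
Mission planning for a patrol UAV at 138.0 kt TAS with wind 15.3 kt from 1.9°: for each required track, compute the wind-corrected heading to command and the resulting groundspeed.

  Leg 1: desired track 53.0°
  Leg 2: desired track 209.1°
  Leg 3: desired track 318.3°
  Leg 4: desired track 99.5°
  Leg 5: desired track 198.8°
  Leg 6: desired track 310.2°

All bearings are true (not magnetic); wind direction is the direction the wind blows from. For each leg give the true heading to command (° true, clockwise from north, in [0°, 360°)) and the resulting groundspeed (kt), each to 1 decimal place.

Leg 1: desired track 53.0°; wind correction -4.9° → command heading 48.1°, groundspeed 127.9 kt
Leg 2: desired track 209.1°; wind correction +2.9° → command heading 212.0°, groundspeed 151.4 kt
Leg 3: desired track 318.3°; wind correction +4.4° → command heading 322.7°, groundspeed 126.5 kt
Leg 4: desired track 99.5°; wind correction -6.3° → command heading 93.2°, groundspeed 139.2 kt
Leg 5: desired track 198.8°; wind correction +1.8° → command heading 200.6°, groundspeed 152.6 kt
Leg 6: desired track 310.2°; wind correction +5.0° → command heading 315.2°, groundspeed 128.0 kt

Leg 1: heading=48.1°, groundspeed=127.9 kt
Leg 2: heading=212.0°, groundspeed=151.4 kt
Leg 3: heading=322.7°, groundspeed=126.5 kt
Leg 4: heading=93.2°, groundspeed=139.2 kt
Leg 5: heading=200.6°, groundspeed=152.6 kt
Leg 6: heading=315.2°, groundspeed=128.0 kt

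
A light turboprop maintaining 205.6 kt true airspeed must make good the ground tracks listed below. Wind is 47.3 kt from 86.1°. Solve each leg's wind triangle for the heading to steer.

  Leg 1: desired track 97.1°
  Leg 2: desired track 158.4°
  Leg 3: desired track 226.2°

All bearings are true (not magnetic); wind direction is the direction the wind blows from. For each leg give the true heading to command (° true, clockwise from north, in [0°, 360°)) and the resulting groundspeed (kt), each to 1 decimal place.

Leg 1: heading=94.6°, groundspeed=159.0 kt
Leg 2: heading=145.7°, groundspeed=186.2 kt
Leg 3: heading=217.7°, groundspeed=239.6 kt

Leg 1: desired track 97.1°; wind correction -2.5° → command heading 94.6°, groundspeed 159.0 kt
Leg 2: desired track 158.4°; wind correction -12.7° → command heading 145.7°, groundspeed 186.2 kt
Leg 3: desired track 226.2°; wind correction -8.5° → command heading 217.7°, groundspeed 239.6 kt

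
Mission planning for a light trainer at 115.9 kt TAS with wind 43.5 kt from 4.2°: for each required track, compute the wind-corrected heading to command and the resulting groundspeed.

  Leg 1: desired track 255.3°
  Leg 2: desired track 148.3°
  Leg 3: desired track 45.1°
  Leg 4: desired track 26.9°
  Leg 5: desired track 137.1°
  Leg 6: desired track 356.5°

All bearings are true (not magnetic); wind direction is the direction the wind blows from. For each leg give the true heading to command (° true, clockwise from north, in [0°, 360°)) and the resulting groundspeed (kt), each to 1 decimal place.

Leg 1: heading=276.1°, groundspeed=122.4 kt
Leg 2: heading=135.6°, groundspeed=148.3 kt
Leg 3: heading=30.9°, groundspeed=79.5 kt
Leg 4: heading=18.6°, groundspeed=74.5 kt
Leg 5: heading=121.1°, groundspeed=141.0 kt
Leg 6: heading=359.4°, groundspeed=72.6 kt

Leg 1: desired track 255.3°; wind correction +20.8° → command heading 276.1°, groundspeed 122.4 kt
Leg 2: desired track 148.3°; wind correction -12.7° → command heading 135.6°, groundspeed 148.3 kt
Leg 3: desired track 45.1°; wind correction -14.2° → command heading 30.9°, groundspeed 79.5 kt
Leg 4: desired track 26.9°; wind correction -8.3° → command heading 18.6°, groundspeed 74.5 kt
Leg 5: desired track 137.1°; wind correction -16.0° → command heading 121.1°, groundspeed 141.0 kt
Leg 6: desired track 356.5°; wind correction +2.9° → command heading 359.4°, groundspeed 72.6 kt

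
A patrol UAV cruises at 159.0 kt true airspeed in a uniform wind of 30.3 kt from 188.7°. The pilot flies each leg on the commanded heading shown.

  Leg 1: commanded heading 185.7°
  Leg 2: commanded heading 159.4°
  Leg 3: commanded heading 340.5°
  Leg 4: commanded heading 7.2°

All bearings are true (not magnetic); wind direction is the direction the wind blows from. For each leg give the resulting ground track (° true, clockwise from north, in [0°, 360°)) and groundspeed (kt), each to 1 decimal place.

Leg 1: heading 185.7°; drift -0.7° → track 185.0°, groundspeed 128.8 kt
Leg 2: heading 159.4°; drift -6.4° → track 153.0°, groundspeed 133.4 kt
Leg 3: heading 340.5°; drift +4.4° → track 344.9°, groundspeed 186.3 kt
Leg 4: heading 7.2°; drift +0.2° → track 7.4°, groundspeed 189.3 kt

Leg 1: track=185.0°, groundspeed=128.8 kt
Leg 2: track=153.0°, groundspeed=133.4 kt
Leg 3: track=344.9°, groundspeed=186.3 kt
Leg 4: track=7.4°, groundspeed=189.3 kt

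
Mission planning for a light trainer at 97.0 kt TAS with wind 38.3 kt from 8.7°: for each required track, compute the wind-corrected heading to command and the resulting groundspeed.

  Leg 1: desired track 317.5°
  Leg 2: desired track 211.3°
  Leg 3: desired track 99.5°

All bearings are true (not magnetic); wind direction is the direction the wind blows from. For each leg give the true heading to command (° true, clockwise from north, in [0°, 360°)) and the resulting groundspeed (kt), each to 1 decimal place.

Leg 1: desired track 317.5°; wind correction +17.9° → command heading 335.4°, groundspeed 68.3 kt
Leg 2: desired track 211.3°; wind correction +8.7° → command heading 220.0°, groundspeed 131.2 kt
Leg 3: desired track 99.5°; wind correction -23.3° → command heading 76.2°, groundspeed 89.7 kt

Leg 1: heading=335.4°, groundspeed=68.3 kt
Leg 2: heading=220.0°, groundspeed=131.2 kt
Leg 3: heading=76.2°, groundspeed=89.7 kt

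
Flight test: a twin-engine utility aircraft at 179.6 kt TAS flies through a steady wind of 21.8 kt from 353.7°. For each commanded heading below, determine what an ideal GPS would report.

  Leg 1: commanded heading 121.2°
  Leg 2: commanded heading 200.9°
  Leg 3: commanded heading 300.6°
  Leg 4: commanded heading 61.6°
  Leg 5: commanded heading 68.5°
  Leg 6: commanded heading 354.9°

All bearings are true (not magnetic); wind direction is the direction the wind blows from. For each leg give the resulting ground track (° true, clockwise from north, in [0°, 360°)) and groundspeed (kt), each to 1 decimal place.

Leg 1: heading 121.2°; drift +5.1° → track 126.3°, groundspeed 193.6 kt
Leg 2: heading 200.9°; drift -2.9° → track 198.0°, groundspeed 199.2 kt
Leg 3: heading 300.6°; drift -6.0° → track 294.6°, groundspeed 167.4 kt
Leg 4: heading 61.6°; drift +6.7° → track 68.3°, groundspeed 172.6 kt
Leg 5: heading 68.5°; drift +6.9° → track 75.4°, groundspeed 175.2 kt
Leg 6: heading 354.9°; drift +0.2° → track 355.1°, groundspeed 157.8 kt

Leg 1: track=126.3°, groundspeed=193.6 kt
Leg 2: track=198.0°, groundspeed=199.2 kt
Leg 3: track=294.6°, groundspeed=167.4 kt
Leg 4: track=68.3°, groundspeed=172.6 kt
Leg 5: track=75.4°, groundspeed=175.2 kt
Leg 6: track=355.1°, groundspeed=157.8 kt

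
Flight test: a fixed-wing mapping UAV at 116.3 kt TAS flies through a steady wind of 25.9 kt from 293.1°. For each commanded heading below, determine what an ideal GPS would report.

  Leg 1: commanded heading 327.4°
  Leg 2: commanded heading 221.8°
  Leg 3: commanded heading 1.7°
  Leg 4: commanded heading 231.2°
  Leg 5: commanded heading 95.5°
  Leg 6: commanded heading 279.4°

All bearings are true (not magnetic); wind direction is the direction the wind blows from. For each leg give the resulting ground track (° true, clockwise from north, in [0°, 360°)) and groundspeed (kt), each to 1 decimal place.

Leg 1: heading 327.4°; drift +8.7° → track 336.1°, groundspeed 96.0 kt
Leg 2: heading 221.8°; drift -12.8° → track 209.0°, groundspeed 110.7 kt
Leg 3: heading 1.7°; drift +12.7° → track 14.4°, groundspeed 109.5 kt
Leg 4: heading 231.2°; drift -12.4° → track 218.8°, groundspeed 106.6 kt
Leg 5: heading 95.5°; drift +3.2° → track 98.7°, groundspeed 141.2 kt
Leg 6: heading 279.4°; drift -3.9° → track 275.5°, groundspeed 91.3 kt

Leg 1: track=336.1°, groundspeed=96.0 kt
Leg 2: track=209.0°, groundspeed=110.7 kt
Leg 3: track=14.4°, groundspeed=109.5 kt
Leg 4: track=218.8°, groundspeed=106.6 kt
Leg 5: track=98.7°, groundspeed=141.2 kt
Leg 6: track=275.5°, groundspeed=91.3 kt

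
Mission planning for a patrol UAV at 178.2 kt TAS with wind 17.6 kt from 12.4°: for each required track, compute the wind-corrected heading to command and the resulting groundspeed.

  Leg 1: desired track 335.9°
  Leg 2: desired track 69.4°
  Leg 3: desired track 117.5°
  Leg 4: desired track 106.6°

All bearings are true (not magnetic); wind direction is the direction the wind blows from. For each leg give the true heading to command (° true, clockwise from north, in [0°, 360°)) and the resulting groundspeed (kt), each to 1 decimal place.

Leg 1: desired track 335.9°; wind correction +3.4° → command heading 339.3°, groundspeed 163.7 kt
Leg 2: desired track 69.4°; wind correction -4.8° → command heading 64.6°, groundspeed 168.0 kt
Leg 3: desired track 117.5°; wind correction -5.5° → command heading 112.0°, groundspeed 182.0 kt
Leg 4: desired track 106.6°; wind correction -5.7° → command heading 100.9°, groundspeed 178.6 kt

Leg 1: heading=339.3°, groundspeed=163.7 kt
Leg 2: heading=64.6°, groundspeed=168.0 kt
Leg 3: heading=112.0°, groundspeed=182.0 kt
Leg 4: heading=100.9°, groundspeed=178.6 kt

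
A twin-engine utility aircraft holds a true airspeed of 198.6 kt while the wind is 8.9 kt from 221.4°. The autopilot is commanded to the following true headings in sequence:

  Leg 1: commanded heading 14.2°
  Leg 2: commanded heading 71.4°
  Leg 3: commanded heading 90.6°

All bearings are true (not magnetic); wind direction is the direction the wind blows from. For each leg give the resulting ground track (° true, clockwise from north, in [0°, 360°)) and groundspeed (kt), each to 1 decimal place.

Leg 1: heading 14.2°; drift +1.1° → track 15.3°, groundspeed 206.6 kt
Leg 2: heading 71.4°; drift -1.2° → track 70.2°, groundspeed 206.4 kt
Leg 3: heading 90.6°; drift -1.9° → track 88.7°, groundspeed 204.5 kt

Leg 1: track=15.3°, groundspeed=206.6 kt
Leg 2: track=70.2°, groundspeed=206.4 kt
Leg 3: track=88.7°, groundspeed=204.5 kt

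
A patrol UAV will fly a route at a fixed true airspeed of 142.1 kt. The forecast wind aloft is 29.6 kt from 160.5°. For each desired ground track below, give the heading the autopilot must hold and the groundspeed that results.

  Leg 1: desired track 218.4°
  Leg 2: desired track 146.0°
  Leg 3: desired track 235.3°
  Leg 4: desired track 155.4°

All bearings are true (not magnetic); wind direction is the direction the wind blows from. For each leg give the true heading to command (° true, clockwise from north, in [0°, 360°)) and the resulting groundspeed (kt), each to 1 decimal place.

Leg 1: desired track 218.4°; wind correction -10.2° → command heading 208.2°, groundspeed 124.1 kt
Leg 2: desired track 146.0°; wind correction +3.0° → command heading 149.0°, groundspeed 113.2 kt
Leg 3: desired track 235.3°; wind correction -11.6° → command heading 223.7°, groundspeed 131.4 kt
Leg 4: desired track 155.4°; wind correction +1.1° → command heading 156.5°, groundspeed 112.6 kt

Leg 1: heading=208.2°, groundspeed=124.1 kt
Leg 2: heading=149.0°, groundspeed=113.2 kt
Leg 3: heading=223.7°, groundspeed=131.4 kt
Leg 4: heading=156.5°, groundspeed=112.6 kt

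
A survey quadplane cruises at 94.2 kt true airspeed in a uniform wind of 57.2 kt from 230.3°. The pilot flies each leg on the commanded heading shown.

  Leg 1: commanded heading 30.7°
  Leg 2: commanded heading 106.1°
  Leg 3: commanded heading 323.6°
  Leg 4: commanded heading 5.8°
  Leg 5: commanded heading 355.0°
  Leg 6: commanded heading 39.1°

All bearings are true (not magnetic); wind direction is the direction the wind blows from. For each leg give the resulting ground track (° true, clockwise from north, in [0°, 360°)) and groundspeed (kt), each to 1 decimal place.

Leg 1: track=38.1°, groundspeed=149.3 kt
Leg 2: track=85.6°, groundspeed=134.9 kt
Leg 3: track=354.0°, groundspeed=113.0 kt
Leg 4: track=22.3°, groundspeed=140.8 kt
Leg 5: track=15.4°, groundspeed=135.2 kt
Leg 6: track=43.3°, groundspeed=150.7 kt

Leg 1: heading 30.7°; drift +7.4° → track 38.1°, groundspeed 149.3 kt
Leg 2: heading 106.1°; drift -20.5° → track 85.6°, groundspeed 134.9 kt
Leg 3: heading 323.6°; drift +30.4° → track 354.0°, groundspeed 113.0 kt
Leg 4: heading 5.8°; drift +16.5° → track 22.3°, groundspeed 140.8 kt
Leg 5: heading 355.0°; drift +20.4° → track 15.4°, groundspeed 135.2 kt
Leg 6: heading 39.1°; drift +4.2° → track 43.3°, groundspeed 150.7 kt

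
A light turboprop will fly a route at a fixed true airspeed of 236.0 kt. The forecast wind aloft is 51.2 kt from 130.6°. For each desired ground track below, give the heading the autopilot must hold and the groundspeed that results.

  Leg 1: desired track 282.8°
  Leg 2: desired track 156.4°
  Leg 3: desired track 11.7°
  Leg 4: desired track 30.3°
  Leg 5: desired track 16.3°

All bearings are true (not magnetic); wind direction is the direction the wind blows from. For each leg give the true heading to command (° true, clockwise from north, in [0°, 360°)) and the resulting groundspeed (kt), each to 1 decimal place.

Leg 1: heading=277.0°, groundspeed=280.1 kt
Leg 2: heading=151.0°, groundspeed=188.8 kt
Leg 3: heading=22.6°, groundspeed=256.4 kt
Leg 4: heading=42.6°, groundspeed=239.7 kt
Leg 5: heading=27.7°, groundspeed=252.4 kt

Leg 1: desired track 282.8°; wind correction -5.8° → command heading 277.0°, groundspeed 280.1 kt
Leg 2: desired track 156.4°; wind correction -5.4° → command heading 151.0°, groundspeed 188.8 kt
Leg 3: desired track 11.7°; wind correction +10.9° → command heading 22.6°, groundspeed 256.4 kt
Leg 4: desired track 30.3°; wind correction +12.3° → command heading 42.6°, groundspeed 239.7 kt
Leg 5: desired track 16.3°; wind correction +11.4° → command heading 27.7°, groundspeed 252.4 kt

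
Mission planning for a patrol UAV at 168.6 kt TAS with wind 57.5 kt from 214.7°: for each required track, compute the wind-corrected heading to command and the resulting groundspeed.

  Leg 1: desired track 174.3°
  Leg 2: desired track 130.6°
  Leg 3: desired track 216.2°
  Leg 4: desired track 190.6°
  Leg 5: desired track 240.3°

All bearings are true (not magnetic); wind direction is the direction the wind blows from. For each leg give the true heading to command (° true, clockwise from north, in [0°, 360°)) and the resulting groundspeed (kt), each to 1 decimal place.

Leg 1: desired track 174.3°; wind correction +12.8° → command heading 187.1°, groundspeed 120.6 kt
Leg 2: desired track 130.6°; wind correction +19.8° → command heading 150.4°, groundspeed 152.7 kt
Leg 3: desired track 216.2°; wind correction -0.5° → command heading 215.7°, groundspeed 111.1 kt
Leg 4: desired track 190.6°; wind correction +8.0° → command heading 198.6°, groundspeed 114.5 kt
Leg 5: desired track 240.3°; wind correction -8.5° → command heading 231.8°, groundspeed 114.9 kt

Leg 1: heading=187.1°, groundspeed=120.6 kt
Leg 2: heading=150.4°, groundspeed=152.7 kt
Leg 3: heading=215.7°, groundspeed=111.1 kt
Leg 4: heading=198.6°, groundspeed=114.5 kt
Leg 5: heading=231.8°, groundspeed=114.9 kt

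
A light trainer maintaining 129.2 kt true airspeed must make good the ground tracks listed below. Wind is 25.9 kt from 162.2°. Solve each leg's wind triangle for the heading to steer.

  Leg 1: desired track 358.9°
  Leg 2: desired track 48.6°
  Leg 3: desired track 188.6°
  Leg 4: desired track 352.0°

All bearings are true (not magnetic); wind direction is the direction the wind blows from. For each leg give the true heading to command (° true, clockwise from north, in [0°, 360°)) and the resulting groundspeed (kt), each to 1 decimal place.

Leg 1: heading=2.2°, groundspeed=153.8 kt
Leg 2: heading=59.2°, groundspeed=137.4 kt
Leg 3: heading=183.5°, groundspeed=105.5 kt
Leg 4: heading=354.0°, groundspeed=154.6 kt

Leg 1: desired track 358.9°; wind correction +3.3° → command heading 2.2°, groundspeed 153.8 kt
Leg 2: desired track 48.6°; wind correction +10.6° → command heading 59.2°, groundspeed 137.4 kt
Leg 3: desired track 188.6°; wind correction -5.1° → command heading 183.5°, groundspeed 105.5 kt
Leg 4: desired track 352.0°; wind correction +2.0° → command heading 354.0°, groundspeed 154.6 kt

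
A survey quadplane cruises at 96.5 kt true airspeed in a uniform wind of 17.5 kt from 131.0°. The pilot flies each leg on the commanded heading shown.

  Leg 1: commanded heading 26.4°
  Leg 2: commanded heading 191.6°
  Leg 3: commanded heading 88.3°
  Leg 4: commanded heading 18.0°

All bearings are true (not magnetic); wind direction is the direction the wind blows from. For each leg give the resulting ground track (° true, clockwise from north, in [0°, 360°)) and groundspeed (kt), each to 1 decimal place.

Leg 1: track=16.9°, groundspeed=102.3 kt
Leg 2: track=201.4°, groundspeed=89.2 kt
Leg 3: track=80.2°, groundspeed=84.5 kt
Leg 4: track=9.1°, groundspeed=104.6 kt

Leg 1: heading 26.4°; drift -9.5° → track 16.9°, groundspeed 102.3 kt
Leg 2: heading 191.6°; drift +9.8° → track 201.4°, groundspeed 89.2 kt
Leg 3: heading 88.3°; drift -8.1° → track 80.2°, groundspeed 84.5 kt
Leg 4: heading 18.0°; drift -8.9° → track 9.1°, groundspeed 104.6 kt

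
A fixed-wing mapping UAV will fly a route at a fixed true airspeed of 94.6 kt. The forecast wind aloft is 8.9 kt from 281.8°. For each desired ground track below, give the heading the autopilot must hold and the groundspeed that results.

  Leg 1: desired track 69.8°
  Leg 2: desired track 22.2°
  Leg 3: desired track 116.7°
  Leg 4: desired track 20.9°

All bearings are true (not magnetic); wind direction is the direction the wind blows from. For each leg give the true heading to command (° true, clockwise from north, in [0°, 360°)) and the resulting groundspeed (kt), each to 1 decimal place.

Leg 1: heading=66.9°, groundspeed=102.0 kt
Leg 2: heading=16.9°, groundspeed=95.8 kt
Leg 3: heading=118.1°, groundspeed=103.2 kt
Leg 4: heading=15.6°, groundspeed=95.6 kt

Leg 1: desired track 69.8°; wind correction -2.9° → command heading 66.9°, groundspeed 102.0 kt
Leg 2: desired track 22.2°; wind correction -5.3° → command heading 16.9°, groundspeed 95.8 kt
Leg 3: desired track 116.7°; wind correction +1.4° → command heading 118.1°, groundspeed 103.2 kt
Leg 4: desired track 20.9°; wind correction -5.3° → command heading 15.6°, groundspeed 95.6 kt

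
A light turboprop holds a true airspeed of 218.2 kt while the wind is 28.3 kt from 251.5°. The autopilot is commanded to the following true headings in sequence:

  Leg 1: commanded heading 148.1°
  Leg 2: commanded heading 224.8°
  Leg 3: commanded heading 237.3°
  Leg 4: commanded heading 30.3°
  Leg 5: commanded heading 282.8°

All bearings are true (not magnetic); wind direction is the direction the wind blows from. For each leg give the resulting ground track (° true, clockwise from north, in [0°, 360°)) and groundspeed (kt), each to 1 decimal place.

Leg 1: track=141.1°, groundspeed=226.4 kt
Leg 2: track=221.0°, groundspeed=193.3 kt
Leg 3: track=235.2°, groundspeed=190.9 kt
Leg 4: track=34.8°, groundspeed=240.2 kt
Leg 5: track=287.1°, groundspeed=194.6 kt

Leg 1: heading 148.1°; drift -7.0° → track 141.1°, groundspeed 226.4 kt
Leg 2: heading 224.8°; drift -3.8° → track 221.0°, groundspeed 193.3 kt
Leg 3: heading 237.3°; drift -2.1° → track 235.2°, groundspeed 190.9 kt
Leg 4: heading 30.3°; drift +4.5° → track 34.8°, groundspeed 240.2 kt
Leg 5: heading 282.8°; drift +4.3° → track 287.1°, groundspeed 194.6 kt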